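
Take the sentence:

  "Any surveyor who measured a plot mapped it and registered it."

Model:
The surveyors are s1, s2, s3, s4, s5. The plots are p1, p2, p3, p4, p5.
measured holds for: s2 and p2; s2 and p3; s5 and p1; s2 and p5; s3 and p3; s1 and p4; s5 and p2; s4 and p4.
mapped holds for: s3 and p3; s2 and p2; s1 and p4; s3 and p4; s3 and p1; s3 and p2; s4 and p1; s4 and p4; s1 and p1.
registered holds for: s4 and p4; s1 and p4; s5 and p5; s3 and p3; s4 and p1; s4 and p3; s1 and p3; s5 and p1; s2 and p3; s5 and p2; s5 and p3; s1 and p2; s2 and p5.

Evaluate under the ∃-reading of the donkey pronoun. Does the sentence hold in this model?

"it" takes "a plot" as antecedent — a donkey pronoun bound across the clause boundary.
Weak reading: every surveyor s with some measured-plot has at least one measured-plot p such that mapped(s,p) ∧ registered(s,p).
Per surveyor: s1:✓  s2:✗  s3:✓  s4:✓  s5:✗
s2 has no witness among its measured-plots.

False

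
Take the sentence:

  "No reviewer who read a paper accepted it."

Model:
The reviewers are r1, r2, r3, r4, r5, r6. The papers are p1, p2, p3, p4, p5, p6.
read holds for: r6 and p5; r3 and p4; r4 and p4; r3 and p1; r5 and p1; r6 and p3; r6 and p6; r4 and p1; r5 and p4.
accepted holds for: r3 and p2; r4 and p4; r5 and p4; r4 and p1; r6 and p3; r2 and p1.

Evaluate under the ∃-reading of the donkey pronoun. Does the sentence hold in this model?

False

"it" takes "a paper" as antecedent — a donkey pronoun bound across the clause boundary.
Truth condition: for no (r,p) with read(r,p) does accepted(r,p) hold.
Restrictor pairs — does the scope hold? (r3,p1):fails  (r3,p4):fails  (r4,p1):holds  (r4,p4):holds  (r5,p1):fails  (r5,p4):holds  (r6,p3):holds  (r6,p5):fails  (r6,p6):fails
Scope holds for 4 pair(s), so the sentence is false.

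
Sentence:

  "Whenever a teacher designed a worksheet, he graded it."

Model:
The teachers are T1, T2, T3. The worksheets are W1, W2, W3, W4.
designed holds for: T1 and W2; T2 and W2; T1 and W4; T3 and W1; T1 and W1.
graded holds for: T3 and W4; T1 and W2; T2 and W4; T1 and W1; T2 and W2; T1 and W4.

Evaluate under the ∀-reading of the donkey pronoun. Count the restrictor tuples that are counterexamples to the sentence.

1

"it" takes "a worksheet" as antecedent — a donkey pronoun bound across the clause boundary.
Strong reading: for every (t,w) with designed(t,w), graded(t,w).
Restrictor pairs: (T1,W1) ✓  (T1,W2) ✓  (T1,W4) ✓  (T2,W2) ✓  (T3,W1) ✗
Counterexamples (restrictor pairs failing the scope): 1.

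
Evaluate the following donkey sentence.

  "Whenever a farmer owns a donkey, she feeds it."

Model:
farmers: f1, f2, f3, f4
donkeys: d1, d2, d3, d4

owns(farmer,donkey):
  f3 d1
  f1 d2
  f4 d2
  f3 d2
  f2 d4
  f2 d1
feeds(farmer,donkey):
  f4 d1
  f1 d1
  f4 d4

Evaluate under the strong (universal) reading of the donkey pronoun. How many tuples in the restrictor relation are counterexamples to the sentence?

"it" takes "a donkey" as antecedent — a donkey pronoun bound across the clause boundary.
Strong reading: for every (f,d) with owns(f,d), feeds(f,d).
Restrictor pairs: (f1,d2) ✗  (f2,d1) ✗  (f2,d4) ✗  (f3,d1) ✗  (f3,d2) ✗  (f4,d2) ✗
Counterexamples (restrictor pairs failing the scope): 6.

6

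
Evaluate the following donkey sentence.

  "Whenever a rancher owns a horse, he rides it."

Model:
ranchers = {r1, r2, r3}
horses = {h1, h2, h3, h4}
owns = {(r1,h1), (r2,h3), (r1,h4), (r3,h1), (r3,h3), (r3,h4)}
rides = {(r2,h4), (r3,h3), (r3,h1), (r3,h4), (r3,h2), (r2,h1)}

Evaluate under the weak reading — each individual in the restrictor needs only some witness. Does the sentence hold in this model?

"it" takes "a horse" as antecedent — a donkey pronoun bound across the clause boundary.
Weak reading: every rancher r with some owns-horse has at least one owns-horse h such that rides(r,h).
Per rancher: r1:✗  r2:✗  r3:✓
r1 has no witness among its owns-horses.

False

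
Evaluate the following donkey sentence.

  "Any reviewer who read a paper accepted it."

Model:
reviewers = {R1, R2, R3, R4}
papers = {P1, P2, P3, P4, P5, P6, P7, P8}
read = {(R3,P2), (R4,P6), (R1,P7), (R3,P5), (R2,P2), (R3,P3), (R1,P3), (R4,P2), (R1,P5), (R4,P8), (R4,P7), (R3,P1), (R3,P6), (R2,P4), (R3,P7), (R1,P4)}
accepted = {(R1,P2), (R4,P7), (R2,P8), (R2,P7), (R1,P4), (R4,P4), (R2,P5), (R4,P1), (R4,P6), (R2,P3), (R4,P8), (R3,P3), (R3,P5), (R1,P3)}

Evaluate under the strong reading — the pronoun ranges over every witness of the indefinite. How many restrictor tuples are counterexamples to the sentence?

9

"it" takes "a paper" as antecedent — a donkey pronoun bound across the clause boundary.
Strong reading: for every (r,p) with read(r,p), accepted(r,p).
Restrictor pairs: (R1,P3) ✓  (R1,P4) ✓  (R1,P5) ✗  (R1,P7) ✗  (R2,P2) ✗  (R2,P4) ✗  (R3,P1) ✗  (R3,P2) ✗  (R3,P3) ✓  (R3,P5) ✓  (R3,P6) ✗  (R3,P7) ✗  (R4,P2) ✗  (R4,P6) ✓  (R4,P7) ✓  (R4,P8) ✓
Counterexamples (restrictor pairs failing the scope): 9.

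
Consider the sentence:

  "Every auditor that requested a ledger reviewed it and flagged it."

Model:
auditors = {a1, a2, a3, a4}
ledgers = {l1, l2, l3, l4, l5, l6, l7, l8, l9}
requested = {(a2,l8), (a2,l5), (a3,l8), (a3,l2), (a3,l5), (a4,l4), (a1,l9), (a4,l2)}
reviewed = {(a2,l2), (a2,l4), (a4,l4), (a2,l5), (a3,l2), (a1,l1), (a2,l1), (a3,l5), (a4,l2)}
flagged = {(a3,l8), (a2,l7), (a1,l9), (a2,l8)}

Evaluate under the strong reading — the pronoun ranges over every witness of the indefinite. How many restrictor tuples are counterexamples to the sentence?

8

"it" takes "a ledger" as antecedent — a donkey pronoun bound across the clause boundary.
Strong reading: for every (a,l) with requested(a,l), reviewed(a,l) ∧ flagged(a,l).
Restrictor pairs: (a1,l9) ✗  (a2,l5) ✗  (a2,l8) ✗  (a3,l2) ✗  (a3,l5) ✗  (a3,l8) ✗  (a4,l2) ✗  (a4,l4) ✗
Counterexamples (restrictor pairs failing the scope): 8.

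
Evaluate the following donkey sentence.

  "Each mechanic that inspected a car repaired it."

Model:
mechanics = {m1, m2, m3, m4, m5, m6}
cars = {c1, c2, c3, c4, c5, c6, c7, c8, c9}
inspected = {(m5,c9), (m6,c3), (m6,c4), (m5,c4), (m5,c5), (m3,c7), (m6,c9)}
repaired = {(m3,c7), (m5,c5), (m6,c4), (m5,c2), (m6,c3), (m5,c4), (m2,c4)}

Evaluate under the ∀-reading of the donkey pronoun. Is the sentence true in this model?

"it" takes "a car" as antecedent — a donkey pronoun bound across the clause boundary.
Strong reading: for every (m,c) with inspected(m,c), repaired(m,c).
Restrictor pairs: (m3,c7) ✓  (m5,c4) ✓  (m5,c5) ✓  (m5,c9) ✗  (m6,c3) ✓  (m6,c4) ✓  (m6,c9) ✗
Counterexample: (m5,c9) is in inspected but fails the scope.

False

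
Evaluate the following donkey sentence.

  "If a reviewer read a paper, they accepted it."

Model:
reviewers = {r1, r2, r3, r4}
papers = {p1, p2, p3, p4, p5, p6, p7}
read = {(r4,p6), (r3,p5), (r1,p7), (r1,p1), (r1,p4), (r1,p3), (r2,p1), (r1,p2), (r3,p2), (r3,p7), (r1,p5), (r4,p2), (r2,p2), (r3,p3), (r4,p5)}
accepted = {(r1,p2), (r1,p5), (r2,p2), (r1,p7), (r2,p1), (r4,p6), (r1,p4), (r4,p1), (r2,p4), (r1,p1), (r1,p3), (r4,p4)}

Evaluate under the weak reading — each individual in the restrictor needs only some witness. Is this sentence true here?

"it" takes "a paper" as antecedent — a donkey pronoun bound across the clause boundary.
Weak reading: every reviewer r with some read-paper has at least one read-paper p such that accepted(r,p).
Per reviewer: r1:✓  r2:✓  r3:✗  r4:✓
r3 has no witness among its read-papers.

False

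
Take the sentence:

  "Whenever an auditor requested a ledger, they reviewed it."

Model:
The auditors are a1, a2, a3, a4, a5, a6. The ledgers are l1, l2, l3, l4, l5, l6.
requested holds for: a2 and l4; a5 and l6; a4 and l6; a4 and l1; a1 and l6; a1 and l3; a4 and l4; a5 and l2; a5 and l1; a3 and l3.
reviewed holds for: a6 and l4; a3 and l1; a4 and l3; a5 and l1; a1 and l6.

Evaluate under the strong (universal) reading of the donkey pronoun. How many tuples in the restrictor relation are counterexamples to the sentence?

"it" takes "a ledger" as antecedent — a donkey pronoun bound across the clause boundary.
Strong reading: for every (a,l) with requested(a,l), reviewed(a,l).
Restrictor pairs: (a1,l3) ✗  (a1,l6) ✓  (a2,l4) ✗  (a3,l3) ✗  (a4,l1) ✗  (a4,l4) ✗  (a4,l6) ✗  (a5,l1) ✓  (a5,l2) ✗  (a5,l6) ✗
Counterexamples (restrictor pairs failing the scope): 8.

8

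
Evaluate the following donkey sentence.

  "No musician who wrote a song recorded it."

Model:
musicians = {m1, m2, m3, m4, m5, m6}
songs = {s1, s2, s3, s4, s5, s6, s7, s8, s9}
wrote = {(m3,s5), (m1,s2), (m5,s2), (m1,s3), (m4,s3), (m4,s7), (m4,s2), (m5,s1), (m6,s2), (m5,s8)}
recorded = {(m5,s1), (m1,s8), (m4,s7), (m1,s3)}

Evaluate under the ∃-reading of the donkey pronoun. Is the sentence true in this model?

False

"it" takes "a song" as antecedent — a donkey pronoun bound across the clause boundary.
Truth condition: for no (m,s) with wrote(m,s) does recorded(m,s) hold.
Restrictor pairs — does the scope hold? (m1,s2):fails  (m1,s3):holds  (m3,s5):fails  (m4,s2):fails  (m4,s3):fails  (m4,s7):holds  (m5,s1):holds  (m5,s2):fails  (m5,s8):fails  (m6,s2):fails
Scope holds for 3 pair(s), so the sentence is false.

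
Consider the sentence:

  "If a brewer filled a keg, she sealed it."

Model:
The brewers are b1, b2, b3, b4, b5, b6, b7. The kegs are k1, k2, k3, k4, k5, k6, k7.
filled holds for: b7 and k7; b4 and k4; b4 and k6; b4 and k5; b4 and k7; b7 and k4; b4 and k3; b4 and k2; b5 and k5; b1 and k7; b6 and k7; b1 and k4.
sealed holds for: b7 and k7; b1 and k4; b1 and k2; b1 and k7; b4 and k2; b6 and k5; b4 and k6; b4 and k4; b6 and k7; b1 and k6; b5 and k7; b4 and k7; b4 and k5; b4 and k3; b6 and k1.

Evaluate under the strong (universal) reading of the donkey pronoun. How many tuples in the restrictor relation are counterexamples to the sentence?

"it" takes "a keg" as antecedent — a donkey pronoun bound across the clause boundary.
Strong reading: for every (b,k) with filled(b,k), sealed(b,k).
Restrictor pairs: (b1,k4) ✓  (b1,k7) ✓  (b4,k2) ✓  (b4,k3) ✓  (b4,k4) ✓  (b4,k5) ✓  (b4,k6) ✓  (b4,k7) ✓  (b5,k5) ✗  (b6,k7) ✓  (b7,k4) ✗  (b7,k7) ✓
Counterexamples (restrictor pairs failing the scope): 2.

2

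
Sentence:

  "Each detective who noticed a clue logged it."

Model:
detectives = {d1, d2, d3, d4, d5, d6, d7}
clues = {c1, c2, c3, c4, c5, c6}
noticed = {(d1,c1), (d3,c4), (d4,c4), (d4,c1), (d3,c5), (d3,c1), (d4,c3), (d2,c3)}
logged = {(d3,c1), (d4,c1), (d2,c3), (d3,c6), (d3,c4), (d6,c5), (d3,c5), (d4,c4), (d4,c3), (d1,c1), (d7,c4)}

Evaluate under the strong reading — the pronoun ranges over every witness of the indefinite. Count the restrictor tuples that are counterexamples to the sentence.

"it" takes "a clue" as antecedent — a donkey pronoun bound across the clause boundary.
Strong reading: for every (d,c) with noticed(d,c), logged(d,c).
Restrictor pairs: (d1,c1) ✓  (d2,c3) ✓  (d3,c1) ✓  (d3,c4) ✓  (d3,c5) ✓  (d4,c1) ✓  (d4,c3) ✓  (d4,c4) ✓
Counterexamples (restrictor pairs failing the scope): 0.

0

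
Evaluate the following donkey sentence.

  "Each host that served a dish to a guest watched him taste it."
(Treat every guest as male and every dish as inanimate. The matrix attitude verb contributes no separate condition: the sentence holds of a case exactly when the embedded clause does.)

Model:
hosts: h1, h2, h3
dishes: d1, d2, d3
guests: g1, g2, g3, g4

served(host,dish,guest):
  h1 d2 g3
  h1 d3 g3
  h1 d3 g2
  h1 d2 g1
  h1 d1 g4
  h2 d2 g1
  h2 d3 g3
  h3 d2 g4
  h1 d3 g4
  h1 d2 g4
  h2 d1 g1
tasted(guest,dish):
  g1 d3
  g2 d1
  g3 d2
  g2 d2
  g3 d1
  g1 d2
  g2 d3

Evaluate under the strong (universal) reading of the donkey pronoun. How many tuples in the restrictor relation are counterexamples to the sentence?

7

"him" takes "a guest" as antecedent and "it" takes "a dish"; both are donkey pronouns co-varying with the restrictor.
Strong reading: for every (h,d,g) with served(h,d,g), tasted(g,d).
Restrictor triples: (h1,d1,g4)→tasted(g4,d1) ✗  (h1,d2,g1)→tasted(g1,d2) ✓  (h1,d2,g3)→tasted(g3,d2) ✓  (h1,d2,g4)→tasted(g4,d2) ✗  (h1,d3,g2)→tasted(g2,d3) ✓  (h1,d3,g3)→tasted(g3,d3) ✗  (h1,d3,g4)→tasted(g4,d3) ✗  (h2,d1,g1)→tasted(g1,d1) ✗  (h2,d2,g1)→tasted(g1,d2) ✓  (h2,d3,g3)→tasted(g3,d3) ✗  (h3,d2,g4)→tasted(g4,d2) ✗
Counterexamples (restrictor triples failing the scope): 7.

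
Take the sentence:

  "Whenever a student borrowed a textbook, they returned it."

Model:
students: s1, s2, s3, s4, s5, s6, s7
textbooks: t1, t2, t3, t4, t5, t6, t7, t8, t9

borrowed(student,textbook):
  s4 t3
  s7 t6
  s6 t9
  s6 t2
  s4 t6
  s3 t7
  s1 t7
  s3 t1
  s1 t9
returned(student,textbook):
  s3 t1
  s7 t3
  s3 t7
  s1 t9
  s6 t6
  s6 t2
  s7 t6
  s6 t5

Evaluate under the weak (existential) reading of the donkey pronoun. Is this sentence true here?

"it" takes "a textbook" as antecedent — a donkey pronoun bound across the clause boundary.
Weak reading: every student s with some borrowed-textbook has at least one borrowed-textbook t such that returned(s,t).
Per student: s1:✓  s3:✓  s4:✗  s6:✓  s7:✓
s4 has no witness among its borrowed-textbooks.

False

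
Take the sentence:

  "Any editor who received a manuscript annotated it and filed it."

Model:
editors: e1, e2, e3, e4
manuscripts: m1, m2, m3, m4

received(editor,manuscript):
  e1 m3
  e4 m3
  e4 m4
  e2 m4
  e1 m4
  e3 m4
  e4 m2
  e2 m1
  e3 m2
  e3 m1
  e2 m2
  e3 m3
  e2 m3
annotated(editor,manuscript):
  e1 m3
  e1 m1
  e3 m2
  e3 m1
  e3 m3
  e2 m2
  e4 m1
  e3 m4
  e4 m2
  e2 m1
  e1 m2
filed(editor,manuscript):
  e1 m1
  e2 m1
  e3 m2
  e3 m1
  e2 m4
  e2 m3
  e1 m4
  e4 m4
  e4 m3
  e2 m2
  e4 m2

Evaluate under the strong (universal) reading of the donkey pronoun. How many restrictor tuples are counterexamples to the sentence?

8

"it" takes "a manuscript" as antecedent — a donkey pronoun bound across the clause boundary.
Strong reading: for every (e,m) with received(e,m), annotated(e,m) ∧ filed(e,m).
Restrictor pairs: (e1,m3) ✗  (e1,m4) ✗  (e2,m1) ✓  (e2,m2) ✓  (e2,m3) ✗  (e2,m4) ✗  (e3,m1) ✓  (e3,m2) ✓  (e3,m3) ✗  (e3,m4) ✗  (e4,m2) ✓  (e4,m3) ✗  (e4,m4) ✗
Counterexamples (restrictor pairs failing the scope): 8.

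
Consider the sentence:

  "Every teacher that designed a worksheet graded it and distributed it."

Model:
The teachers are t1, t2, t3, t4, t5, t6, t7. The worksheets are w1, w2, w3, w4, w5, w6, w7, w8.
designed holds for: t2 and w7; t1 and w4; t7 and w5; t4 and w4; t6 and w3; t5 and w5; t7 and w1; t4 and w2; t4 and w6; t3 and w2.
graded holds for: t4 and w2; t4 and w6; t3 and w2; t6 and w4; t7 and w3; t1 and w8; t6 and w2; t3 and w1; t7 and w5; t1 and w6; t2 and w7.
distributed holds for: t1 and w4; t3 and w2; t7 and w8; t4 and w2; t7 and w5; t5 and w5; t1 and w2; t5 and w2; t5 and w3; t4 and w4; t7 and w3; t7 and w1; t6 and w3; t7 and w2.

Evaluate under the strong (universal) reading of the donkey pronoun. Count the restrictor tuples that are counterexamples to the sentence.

7

"it" takes "a worksheet" as antecedent — a donkey pronoun bound across the clause boundary.
Strong reading: for every (t,w) with designed(t,w), graded(t,w) ∧ distributed(t,w).
Restrictor pairs: (t1,w4) ✗  (t2,w7) ✗  (t3,w2) ✓  (t4,w2) ✓  (t4,w4) ✗  (t4,w6) ✗  (t5,w5) ✗  (t6,w3) ✗  (t7,w1) ✗  (t7,w5) ✓
Counterexamples (restrictor pairs failing the scope): 7.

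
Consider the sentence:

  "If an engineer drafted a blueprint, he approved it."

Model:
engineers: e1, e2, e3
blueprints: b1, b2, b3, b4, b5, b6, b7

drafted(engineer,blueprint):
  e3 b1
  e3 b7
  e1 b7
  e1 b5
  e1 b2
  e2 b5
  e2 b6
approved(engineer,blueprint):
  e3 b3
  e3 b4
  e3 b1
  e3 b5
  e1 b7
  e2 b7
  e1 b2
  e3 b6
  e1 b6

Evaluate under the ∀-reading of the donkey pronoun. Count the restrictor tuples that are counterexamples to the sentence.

"it" takes "a blueprint" as antecedent — a donkey pronoun bound across the clause boundary.
Strong reading: for every (e,b) with drafted(e,b), approved(e,b).
Restrictor pairs: (e1,b2) ✓  (e1,b5) ✗  (e1,b7) ✓  (e2,b5) ✗  (e2,b6) ✗  (e3,b1) ✓  (e3,b7) ✗
Counterexamples (restrictor pairs failing the scope): 4.

4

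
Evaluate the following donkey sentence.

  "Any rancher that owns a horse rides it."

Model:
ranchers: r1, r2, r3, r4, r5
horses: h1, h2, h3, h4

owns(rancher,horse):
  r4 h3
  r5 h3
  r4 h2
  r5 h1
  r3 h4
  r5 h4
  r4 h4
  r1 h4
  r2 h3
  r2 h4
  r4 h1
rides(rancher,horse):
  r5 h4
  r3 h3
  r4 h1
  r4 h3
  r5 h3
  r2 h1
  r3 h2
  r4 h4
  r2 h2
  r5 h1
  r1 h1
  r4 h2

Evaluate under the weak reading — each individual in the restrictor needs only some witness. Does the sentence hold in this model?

"it" takes "a horse" as antecedent — a donkey pronoun bound across the clause boundary.
Weak reading: every rancher r with some owns-horse has at least one owns-horse h such that rides(r,h).
Per rancher: r1:✗  r2:✗  r3:✗  r4:✓  r5:✓
r1 has no witness among its owns-horses.

False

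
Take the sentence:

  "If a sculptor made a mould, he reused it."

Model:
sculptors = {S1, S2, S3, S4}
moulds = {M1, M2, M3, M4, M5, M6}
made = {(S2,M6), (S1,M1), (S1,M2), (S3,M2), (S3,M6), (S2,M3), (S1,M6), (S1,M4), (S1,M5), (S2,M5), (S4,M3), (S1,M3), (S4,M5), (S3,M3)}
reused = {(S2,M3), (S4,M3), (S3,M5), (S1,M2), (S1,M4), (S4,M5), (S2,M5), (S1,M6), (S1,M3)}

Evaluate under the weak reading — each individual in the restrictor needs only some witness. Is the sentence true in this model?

"it" takes "a mould" as antecedent — a donkey pronoun bound across the clause boundary.
Weak reading: every sculptor s with some made-mould has at least one made-mould m such that reused(s,m).
Per sculptor: S1:✓  S2:✓  S3:✗  S4:✓
S3 has no witness among its made-moulds.

False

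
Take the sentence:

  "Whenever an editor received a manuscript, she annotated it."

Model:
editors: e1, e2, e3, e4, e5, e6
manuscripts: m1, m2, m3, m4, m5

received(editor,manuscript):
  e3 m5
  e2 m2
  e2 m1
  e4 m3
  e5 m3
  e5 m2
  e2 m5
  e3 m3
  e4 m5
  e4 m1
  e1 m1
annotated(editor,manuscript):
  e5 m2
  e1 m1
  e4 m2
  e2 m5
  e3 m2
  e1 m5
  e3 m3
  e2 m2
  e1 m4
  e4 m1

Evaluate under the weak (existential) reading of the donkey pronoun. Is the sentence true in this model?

"it" takes "a manuscript" as antecedent — a donkey pronoun bound across the clause boundary.
Weak reading: every editor e with some received-manuscript has at least one received-manuscript m such that annotated(e,m).
Per editor: e1:✓  e2:✓  e3:✓  e4:✓  e5:✓
Every editor in the restrictor has a witness.

True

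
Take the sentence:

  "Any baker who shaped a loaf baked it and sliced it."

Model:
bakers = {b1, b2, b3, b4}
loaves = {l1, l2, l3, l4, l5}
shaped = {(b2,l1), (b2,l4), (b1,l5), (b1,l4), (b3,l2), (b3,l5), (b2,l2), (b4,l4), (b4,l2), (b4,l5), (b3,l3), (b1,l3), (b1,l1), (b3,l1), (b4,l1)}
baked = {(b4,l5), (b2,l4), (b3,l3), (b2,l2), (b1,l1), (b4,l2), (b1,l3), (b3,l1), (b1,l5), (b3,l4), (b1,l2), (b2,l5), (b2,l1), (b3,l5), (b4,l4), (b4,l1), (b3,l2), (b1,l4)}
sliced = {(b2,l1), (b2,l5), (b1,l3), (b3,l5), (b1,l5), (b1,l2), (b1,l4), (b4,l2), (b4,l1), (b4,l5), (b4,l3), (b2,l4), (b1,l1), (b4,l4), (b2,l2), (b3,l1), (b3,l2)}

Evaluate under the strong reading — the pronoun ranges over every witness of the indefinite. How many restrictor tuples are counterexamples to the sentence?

"it" takes "a loaf" as antecedent — a donkey pronoun bound across the clause boundary.
Strong reading: for every (b,l) with shaped(b,l), baked(b,l) ∧ sliced(b,l).
Restrictor pairs: (b1,l1) ✓  (b1,l3) ✓  (b1,l4) ✓  (b1,l5) ✓  (b2,l1) ✓  (b2,l2) ✓  (b2,l4) ✓  (b3,l1) ✓  (b3,l2) ✓  (b3,l3) ✗  (b3,l5) ✓  (b4,l1) ✓  (b4,l2) ✓  (b4,l4) ✓  (b4,l5) ✓
Counterexamples (restrictor pairs failing the scope): 1.

1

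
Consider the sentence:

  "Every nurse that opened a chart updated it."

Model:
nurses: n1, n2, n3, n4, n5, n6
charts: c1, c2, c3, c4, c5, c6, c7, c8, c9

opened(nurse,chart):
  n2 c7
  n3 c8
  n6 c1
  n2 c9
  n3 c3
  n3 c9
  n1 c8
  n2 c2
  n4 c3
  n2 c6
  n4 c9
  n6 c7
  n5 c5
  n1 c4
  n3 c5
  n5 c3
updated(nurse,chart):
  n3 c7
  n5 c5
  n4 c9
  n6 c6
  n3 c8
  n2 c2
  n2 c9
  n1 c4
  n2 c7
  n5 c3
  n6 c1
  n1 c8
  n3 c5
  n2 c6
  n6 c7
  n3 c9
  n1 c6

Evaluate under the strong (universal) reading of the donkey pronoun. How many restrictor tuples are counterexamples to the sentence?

2

"it" takes "a chart" as antecedent — a donkey pronoun bound across the clause boundary.
Strong reading: for every (n,c) with opened(n,c), updated(n,c).
Restrictor pairs: (n1,c4) ✓  (n1,c8) ✓  (n2,c2) ✓  (n2,c6) ✓  (n2,c7) ✓  (n2,c9) ✓  (n3,c3) ✗  (n3,c5) ✓  (n3,c8) ✓  (n3,c9) ✓  (n4,c3) ✗  (n4,c9) ✓  (n5,c3) ✓  (n5,c5) ✓  (n6,c1) ✓  (n6,c7) ✓
Counterexamples (restrictor pairs failing the scope): 2.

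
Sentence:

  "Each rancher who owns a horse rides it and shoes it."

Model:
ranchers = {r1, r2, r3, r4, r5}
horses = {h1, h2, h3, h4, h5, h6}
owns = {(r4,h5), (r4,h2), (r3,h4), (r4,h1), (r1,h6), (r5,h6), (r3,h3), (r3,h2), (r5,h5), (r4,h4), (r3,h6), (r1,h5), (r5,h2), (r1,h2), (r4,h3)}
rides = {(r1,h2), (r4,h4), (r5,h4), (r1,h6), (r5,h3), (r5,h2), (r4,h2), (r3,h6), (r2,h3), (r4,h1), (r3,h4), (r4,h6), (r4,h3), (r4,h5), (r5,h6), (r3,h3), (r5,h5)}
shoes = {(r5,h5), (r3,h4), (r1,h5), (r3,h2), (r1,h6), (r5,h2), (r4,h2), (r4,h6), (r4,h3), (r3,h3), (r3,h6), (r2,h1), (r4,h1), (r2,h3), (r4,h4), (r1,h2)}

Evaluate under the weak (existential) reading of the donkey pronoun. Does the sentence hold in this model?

"it" takes "a horse" as antecedent — a donkey pronoun bound across the clause boundary.
Weak reading: every rancher r with some owns-horse has at least one owns-horse h such that rides(r,h) ∧ shoes(r,h).
Per rancher: r1:✓  r3:✓  r4:✓  r5:✓
Every rancher in the restrictor has a witness.

True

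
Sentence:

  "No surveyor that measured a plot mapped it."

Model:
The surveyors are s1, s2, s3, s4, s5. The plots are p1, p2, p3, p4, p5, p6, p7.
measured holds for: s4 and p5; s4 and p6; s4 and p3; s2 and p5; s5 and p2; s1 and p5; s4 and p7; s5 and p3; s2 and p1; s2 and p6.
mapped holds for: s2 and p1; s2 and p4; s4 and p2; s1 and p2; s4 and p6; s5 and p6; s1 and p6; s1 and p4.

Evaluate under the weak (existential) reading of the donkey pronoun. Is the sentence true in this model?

"it" takes "a plot" as antecedent — a donkey pronoun bound across the clause boundary.
Truth condition: for no (s,p) with measured(s,p) does mapped(s,p) hold.
Restrictor pairs — does the scope hold? (s1,p5):fails  (s2,p1):holds  (s2,p5):fails  (s2,p6):fails  (s4,p3):fails  (s4,p5):fails  (s4,p6):holds  (s4,p7):fails  (s5,p2):fails  (s5,p3):fails
Scope holds for 2 pair(s), so the sentence is false.

False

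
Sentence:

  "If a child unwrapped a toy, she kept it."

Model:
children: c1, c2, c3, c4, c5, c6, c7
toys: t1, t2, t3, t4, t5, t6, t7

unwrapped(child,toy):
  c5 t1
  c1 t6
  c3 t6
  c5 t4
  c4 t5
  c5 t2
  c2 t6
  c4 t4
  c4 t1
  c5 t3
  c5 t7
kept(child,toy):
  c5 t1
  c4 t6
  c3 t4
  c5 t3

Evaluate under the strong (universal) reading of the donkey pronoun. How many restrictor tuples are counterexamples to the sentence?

"it" takes "a toy" as antecedent — a donkey pronoun bound across the clause boundary.
Strong reading: for every (c,t) with unwrapped(c,t), kept(c,t).
Restrictor pairs: (c1,t6) ✗  (c2,t6) ✗  (c3,t6) ✗  (c4,t1) ✗  (c4,t4) ✗  (c4,t5) ✗  (c5,t1) ✓  (c5,t2) ✗  (c5,t3) ✓  (c5,t4) ✗  (c5,t7) ✗
Counterexamples (restrictor pairs failing the scope): 9.

9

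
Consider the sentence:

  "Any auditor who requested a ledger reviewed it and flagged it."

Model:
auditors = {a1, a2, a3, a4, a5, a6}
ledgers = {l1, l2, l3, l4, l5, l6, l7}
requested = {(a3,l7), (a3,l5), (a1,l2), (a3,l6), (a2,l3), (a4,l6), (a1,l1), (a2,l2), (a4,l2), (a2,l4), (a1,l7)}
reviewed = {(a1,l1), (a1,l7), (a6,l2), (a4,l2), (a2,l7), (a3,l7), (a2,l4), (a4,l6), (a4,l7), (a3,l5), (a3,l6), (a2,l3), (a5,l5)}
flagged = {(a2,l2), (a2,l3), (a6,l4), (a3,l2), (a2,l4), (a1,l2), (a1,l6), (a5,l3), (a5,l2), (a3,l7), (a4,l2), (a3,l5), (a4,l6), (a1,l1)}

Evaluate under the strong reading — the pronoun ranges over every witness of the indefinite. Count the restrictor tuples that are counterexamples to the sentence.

"it" takes "a ledger" as antecedent — a donkey pronoun bound across the clause boundary.
Strong reading: for every (a,l) with requested(a,l), reviewed(a,l) ∧ flagged(a,l).
Restrictor pairs: (a1,l1) ✓  (a1,l2) ✗  (a1,l7) ✗  (a2,l2) ✗  (a2,l3) ✓  (a2,l4) ✓  (a3,l5) ✓  (a3,l6) ✗  (a3,l7) ✓  (a4,l2) ✓  (a4,l6) ✓
Counterexamples (restrictor pairs failing the scope): 4.

4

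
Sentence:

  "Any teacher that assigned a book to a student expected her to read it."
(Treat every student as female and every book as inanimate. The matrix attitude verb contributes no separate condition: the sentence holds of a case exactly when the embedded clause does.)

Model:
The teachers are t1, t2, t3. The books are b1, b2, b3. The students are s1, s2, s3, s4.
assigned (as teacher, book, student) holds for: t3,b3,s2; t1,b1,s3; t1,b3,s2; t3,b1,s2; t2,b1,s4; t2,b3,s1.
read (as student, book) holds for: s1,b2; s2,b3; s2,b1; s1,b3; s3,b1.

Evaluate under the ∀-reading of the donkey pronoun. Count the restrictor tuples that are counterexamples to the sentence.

1

"her" takes "a student" as antecedent and "it" takes "a book"; both are donkey pronouns co-varying with the restrictor.
Strong reading: for every (t,b,s) with assigned(t,b,s), read(s,b).
Restrictor triples: (t1,b1,s3)→read(s3,b1) ✓  (t1,b3,s2)→read(s2,b3) ✓  (t2,b1,s4)→read(s4,b1) ✗  (t2,b3,s1)→read(s1,b3) ✓  (t3,b1,s2)→read(s2,b1) ✓  (t3,b3,s2)→read(s2,b3) ✓
Counterexamples (restrictor triples failing the scope): 1.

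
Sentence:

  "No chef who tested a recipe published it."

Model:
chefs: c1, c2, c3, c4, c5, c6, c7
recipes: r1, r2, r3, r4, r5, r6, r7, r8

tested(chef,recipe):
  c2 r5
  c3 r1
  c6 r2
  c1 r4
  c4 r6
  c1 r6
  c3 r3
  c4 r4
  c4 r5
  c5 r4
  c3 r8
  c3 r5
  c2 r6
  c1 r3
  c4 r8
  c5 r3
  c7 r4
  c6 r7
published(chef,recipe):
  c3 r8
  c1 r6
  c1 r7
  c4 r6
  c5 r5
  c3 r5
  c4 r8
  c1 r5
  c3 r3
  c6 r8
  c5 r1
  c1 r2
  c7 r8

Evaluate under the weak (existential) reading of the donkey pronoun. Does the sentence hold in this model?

False

"it" takes "a recipe" as antecedent — a donkey pronoun bound across the clause boundary.
Truth condition: for no (c,r) with tested(c,r) does published(c,r) hold.
Restrictor pairs — does the scope hold? (c1,r3):fails  (c1,r4):fails  (c1,r6):holds  (c2,r5):fails  (c2,r6):fails  (c3,r1):fails  (c3,r3):holds  (c3,r5):holds  (c3,r8):holds  (c4,r4):fails  (c4,r5):fails  (c4,r6):holds  (c4,r8):holds  (c5,r3):fails  (c5,r4):fails  (c6,r2):fails  (c6,r7):fails  (c7,r4):fails
Scope holds for 6 pair(s), so the sentence is false.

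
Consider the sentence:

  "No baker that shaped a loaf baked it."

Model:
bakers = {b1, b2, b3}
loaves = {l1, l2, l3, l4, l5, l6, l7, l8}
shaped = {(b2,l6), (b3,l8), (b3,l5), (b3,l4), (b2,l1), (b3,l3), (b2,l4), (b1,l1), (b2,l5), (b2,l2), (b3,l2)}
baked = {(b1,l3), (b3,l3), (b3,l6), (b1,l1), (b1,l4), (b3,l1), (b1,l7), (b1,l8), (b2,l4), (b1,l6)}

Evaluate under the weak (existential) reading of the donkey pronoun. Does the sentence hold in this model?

False

"it" takes "a loaf" as antecedent — a donkey pronoun bound across the clause boundary.
Truth condition: for no (b,l) with shaped(b,l) does baked(b,l) hold.
Restrictor pairs — does the scope hold? (b1,l1):holds  (b2,l1):fails  (b2,l2):fails  (b2,l4):holds  (b2,l5):fails  (b2,l6):fails  (b3,l2):fails  (b3,l3):holds  (b3,l4):fails  (b3,l5):fails  (b3,l8):fails
Scope holds for 3 pair(s), so the sentence is false.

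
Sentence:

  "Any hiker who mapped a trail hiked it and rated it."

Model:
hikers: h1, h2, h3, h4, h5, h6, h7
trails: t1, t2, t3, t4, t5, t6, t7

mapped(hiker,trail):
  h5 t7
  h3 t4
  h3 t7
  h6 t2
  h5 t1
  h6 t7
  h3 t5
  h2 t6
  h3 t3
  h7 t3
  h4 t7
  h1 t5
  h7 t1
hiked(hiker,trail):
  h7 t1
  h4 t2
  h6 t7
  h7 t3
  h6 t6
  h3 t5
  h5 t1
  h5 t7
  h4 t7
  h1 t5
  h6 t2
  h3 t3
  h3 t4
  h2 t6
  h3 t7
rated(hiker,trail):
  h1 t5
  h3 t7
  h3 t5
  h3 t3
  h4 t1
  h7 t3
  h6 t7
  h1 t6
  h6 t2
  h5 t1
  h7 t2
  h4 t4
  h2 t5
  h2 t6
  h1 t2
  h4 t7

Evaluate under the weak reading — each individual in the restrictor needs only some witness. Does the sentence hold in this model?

"it" takes "a trail" as antecedent — a donkey pronoun bound across the clause boundary.
Weak reading: every hiker h with some mapped-trail has at least one mapped-trail t such that hiked(h,t) ∧ rated(h,t).
Per hiker: h1:✓  h2:✓  h3:✓  h4:✓  h5:✓  h6:✓  h7:✓
Every hiker in the restrictor has a witness.

True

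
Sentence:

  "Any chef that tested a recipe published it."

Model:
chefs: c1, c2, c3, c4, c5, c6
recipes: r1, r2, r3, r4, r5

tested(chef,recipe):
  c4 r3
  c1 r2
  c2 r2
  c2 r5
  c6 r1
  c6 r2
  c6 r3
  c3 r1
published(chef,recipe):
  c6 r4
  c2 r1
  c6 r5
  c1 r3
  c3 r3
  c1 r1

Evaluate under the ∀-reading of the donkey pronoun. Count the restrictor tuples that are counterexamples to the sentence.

8

"it" takes "a recipe" as antecedent — a donkey pronoun bound across the clause boundary.
Strong reading: for every (c,r) with tested(c,r), published(c,r).
Restrictor pairs: (c1,r2) ✗  (c2,r2) ✗  (c2,r5) ✗  (c3,r1) ✗  (c4,r3) ✗  (c6,r1) ✗  (c6,r2) ✗  (c6,r3) ✗
Counterexamples (restrictor pairs failing the scope): 8.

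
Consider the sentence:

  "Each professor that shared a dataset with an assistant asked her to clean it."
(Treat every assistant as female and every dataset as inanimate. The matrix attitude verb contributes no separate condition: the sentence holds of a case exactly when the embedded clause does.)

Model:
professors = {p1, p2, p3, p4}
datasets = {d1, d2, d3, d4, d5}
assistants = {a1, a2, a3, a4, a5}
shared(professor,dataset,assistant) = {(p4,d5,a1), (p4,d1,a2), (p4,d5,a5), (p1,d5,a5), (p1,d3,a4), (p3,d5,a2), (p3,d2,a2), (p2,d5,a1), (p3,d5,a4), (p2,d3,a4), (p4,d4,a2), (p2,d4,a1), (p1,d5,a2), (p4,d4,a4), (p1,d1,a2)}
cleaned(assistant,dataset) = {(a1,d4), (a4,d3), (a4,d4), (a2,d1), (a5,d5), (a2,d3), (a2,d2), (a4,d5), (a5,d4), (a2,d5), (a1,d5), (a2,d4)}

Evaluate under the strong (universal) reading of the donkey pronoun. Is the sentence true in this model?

"her" takes "an assistant" as antecedent and "it" takes "a dataset"; both are donkey pronouns co-varying with the restrictor.
Strong reading: for every (p,d,a) with shared(p,d,a), cleaned(a,d).
Restrictor triples: (p1,d1,a2)→cleaned(a2,d1) ✓  (p1,d3,a4)→cleaned(a4,d3) ✓  (p1,d5,a2)→cleaned(a2,d5) ✓  (p1,d5,a5)→cleaned(a5,d5) ✓  (p2,d3,a4)→cleaned(a4,d3) ✓  (p2,d4,a1)→cleaned(a1,d4) ✓  (p2,d5,a1)→cleaned(a1,d5) ✓  (p3,d2,a2)→cleaned(a2,d2) ✓  (p3,d5,a2)→cleaned(a2,d5) ✓  (p3,d5,a4)→cleaned(a4,d5) ✓  (p4,d1,a2)→cleaned(a2,d1) ✓  (p4,d4,a2)→cleaned(a2,d4) ✓  (p4,d4,a4)→cleaned(a4,d4) ✓  (p4,d5,a1)→cleaned(a1,d5) ✓  (p4,d5,a5)→cleaned(a5,d5) ✓
Every restrictor triple satisfies the scope.

True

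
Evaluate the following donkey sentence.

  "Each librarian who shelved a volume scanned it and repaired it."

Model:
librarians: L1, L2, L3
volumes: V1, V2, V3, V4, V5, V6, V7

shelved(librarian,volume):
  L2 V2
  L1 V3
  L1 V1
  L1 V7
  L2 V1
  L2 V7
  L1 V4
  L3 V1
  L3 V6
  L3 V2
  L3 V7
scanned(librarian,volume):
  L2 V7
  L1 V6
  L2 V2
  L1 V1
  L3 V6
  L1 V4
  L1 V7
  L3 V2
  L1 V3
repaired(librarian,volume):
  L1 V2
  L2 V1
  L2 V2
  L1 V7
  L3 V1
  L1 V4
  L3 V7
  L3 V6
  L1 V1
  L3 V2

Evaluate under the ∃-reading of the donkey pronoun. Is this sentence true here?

True

"it" takes "a volume" as antecedent — a donkey pronoun bound across the clause boundary.
Weak reading: every librarian l with some shelved-volume has at least one shelved-volume v such that scanned(l,v) ∧ repaired(l,v).
Per librarian: L1:✓  L2:✓  L3:✓
Every librarian in the restrictor has a witness.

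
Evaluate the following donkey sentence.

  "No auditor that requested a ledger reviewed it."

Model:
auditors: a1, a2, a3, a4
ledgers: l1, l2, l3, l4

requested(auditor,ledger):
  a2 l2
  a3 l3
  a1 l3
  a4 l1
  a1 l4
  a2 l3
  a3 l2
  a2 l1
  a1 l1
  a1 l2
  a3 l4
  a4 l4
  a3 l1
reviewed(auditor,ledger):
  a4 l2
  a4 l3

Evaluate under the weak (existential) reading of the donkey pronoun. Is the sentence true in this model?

"it" takes "a ledger" as antecedent — a donkey pronoun bound across the clause boundary.
Truth condition: for no (a,l) with requested(a,l) does reviewed(a,l) hold.
Restrictor pairs — does the scope hold? (a1,l1):fails  (a1,l2):fails  (a1,l3):fails  (a1,l4):fails  (a2,l1):fails  (a2,l2):fails  (a2,l3):fails  (a3,l1):fails  (a3,l2):fails  (a3,l3):fails  (a3,l4):fails  (a4,l1):fails  (a4,l4):fails
Scope holds for no restrictor pair, so the sentence is true.

True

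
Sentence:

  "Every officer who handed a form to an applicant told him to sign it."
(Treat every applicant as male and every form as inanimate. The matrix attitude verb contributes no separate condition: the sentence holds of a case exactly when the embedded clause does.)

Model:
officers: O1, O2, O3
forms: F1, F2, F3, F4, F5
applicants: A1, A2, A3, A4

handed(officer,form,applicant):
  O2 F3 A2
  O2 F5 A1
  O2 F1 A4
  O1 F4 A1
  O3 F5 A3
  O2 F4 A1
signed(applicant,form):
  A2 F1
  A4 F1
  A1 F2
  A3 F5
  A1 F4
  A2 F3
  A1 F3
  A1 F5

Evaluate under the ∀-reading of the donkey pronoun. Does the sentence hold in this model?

True

"him" takes "an applicant" as antecedent and "it" takes "a form"; both are donkey pronouns co-varying with the restrictor.
Strong reading: for every (o,f,a) with handed(o,f,a), signed(a,f).
Restrictor triples: (O1,F4,A1)→signed(A1,F4) ✓  (O2,F1,A4)→signed(A4,F1) ✓  (O2,F3,A2)→signed(A2,F3) ✓  (O2,F4,A1)→signed(A1,F4) ✓  (O2,F5,A1)→signed(A1,F5) ✓  (O3,F5,A3)→signed(A3,F5) ✓
Every restrictor triple satisfies the scope.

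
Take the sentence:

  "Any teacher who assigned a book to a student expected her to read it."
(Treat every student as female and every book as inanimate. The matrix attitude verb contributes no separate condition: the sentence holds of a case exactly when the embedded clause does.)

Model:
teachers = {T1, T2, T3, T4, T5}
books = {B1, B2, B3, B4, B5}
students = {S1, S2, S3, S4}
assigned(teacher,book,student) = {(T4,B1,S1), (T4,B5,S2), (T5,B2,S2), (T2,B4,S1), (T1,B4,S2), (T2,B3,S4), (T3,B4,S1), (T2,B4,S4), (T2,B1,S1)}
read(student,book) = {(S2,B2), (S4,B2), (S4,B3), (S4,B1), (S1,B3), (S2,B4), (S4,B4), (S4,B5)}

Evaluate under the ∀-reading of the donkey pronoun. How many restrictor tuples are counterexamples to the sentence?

"her" takes "a student" as antecedent and "it" takes "a book"; both are donkey pronouns co-varying with the restrictor.
Strong reading: for every (t,b,s) with assigned(t,b,s), read(s,b).
Restrictor triples: (T1,B4,S2)→read(S2,B4) ✓  (T2,B1,S1)→read(S1,B1) ✗  (T2,B3,S4)→read(S4,B3) ✓  (T2,B4,S1)→read(S1,B4) ✗  (T2,B4,S4)→read(S4,B4) ✓  (T3,B4,S1)→read(S1,B4) ✗  (T4,B1,S1)→read(S1,B1) ✗  (T4,B5,S2)→read(S2,B5) ✗  (T5,B2,S2)→read(S2,B2) ✓
Counterexamples (restrictor triples failing the scope): 5.

5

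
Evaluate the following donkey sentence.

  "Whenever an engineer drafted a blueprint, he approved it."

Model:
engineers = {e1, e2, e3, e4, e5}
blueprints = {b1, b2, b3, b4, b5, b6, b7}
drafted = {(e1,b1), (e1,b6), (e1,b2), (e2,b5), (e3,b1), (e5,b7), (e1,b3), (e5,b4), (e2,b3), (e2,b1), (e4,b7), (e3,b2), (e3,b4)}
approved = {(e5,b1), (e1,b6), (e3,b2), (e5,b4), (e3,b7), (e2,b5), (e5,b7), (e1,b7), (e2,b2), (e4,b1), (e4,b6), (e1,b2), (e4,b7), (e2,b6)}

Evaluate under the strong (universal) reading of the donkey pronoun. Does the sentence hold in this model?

"it" takes "a blueprint" as antecedent — a donkey pronoun bound across the clause boundary.
Strong reading: for every (e,b) with drafted(e,b), approved(e,b).
Restrictor pairs: (e1,b1) ✗  (e1,b2) ✓  (e1,b3) ✗  (e1,b6) ✓  (e2,b1) ✗  (e2,b3) ✗  (e2,b5) ✓  (e3,b1) ✗  (e3,b2) ✓  (e3,b4) ✗  (e4,b7) ✓  (e5,b4) ✓  (e5,b7) ✓
Counterexample: (e1,b1) is in drafted but fails the scope.

False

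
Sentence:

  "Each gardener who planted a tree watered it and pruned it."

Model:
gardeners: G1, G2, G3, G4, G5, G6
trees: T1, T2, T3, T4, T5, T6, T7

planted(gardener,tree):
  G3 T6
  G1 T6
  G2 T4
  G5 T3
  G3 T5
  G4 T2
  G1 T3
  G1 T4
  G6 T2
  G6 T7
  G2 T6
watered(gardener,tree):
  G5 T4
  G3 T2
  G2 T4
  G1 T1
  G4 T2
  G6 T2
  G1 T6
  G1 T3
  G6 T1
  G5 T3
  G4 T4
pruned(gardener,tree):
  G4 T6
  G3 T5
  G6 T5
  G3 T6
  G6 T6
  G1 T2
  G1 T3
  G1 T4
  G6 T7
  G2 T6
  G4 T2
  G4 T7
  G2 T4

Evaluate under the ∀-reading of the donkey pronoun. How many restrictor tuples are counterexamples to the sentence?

8

"it" takes "a tree" as antecedent — a donkey pronoun bound across the clause boundary.
Strong reading: for every (g,t) with planted(g,t), watered(g,t) ∧ pruned(g,t).
Restrictor pairs: (G1,T3) ✓  (G1,T4) ✗  (G1,T6) ✗  (G2,T4) ✓  (G2,T6) ✗  (G3,T5) ✗  (G3,T6) ✗  (G4,T2) ✓  (G5,T3) ✗  (G6,T2) ✗  (G6,T7) ✗
Counterexamples (restrictor pairs failing the scope): 8.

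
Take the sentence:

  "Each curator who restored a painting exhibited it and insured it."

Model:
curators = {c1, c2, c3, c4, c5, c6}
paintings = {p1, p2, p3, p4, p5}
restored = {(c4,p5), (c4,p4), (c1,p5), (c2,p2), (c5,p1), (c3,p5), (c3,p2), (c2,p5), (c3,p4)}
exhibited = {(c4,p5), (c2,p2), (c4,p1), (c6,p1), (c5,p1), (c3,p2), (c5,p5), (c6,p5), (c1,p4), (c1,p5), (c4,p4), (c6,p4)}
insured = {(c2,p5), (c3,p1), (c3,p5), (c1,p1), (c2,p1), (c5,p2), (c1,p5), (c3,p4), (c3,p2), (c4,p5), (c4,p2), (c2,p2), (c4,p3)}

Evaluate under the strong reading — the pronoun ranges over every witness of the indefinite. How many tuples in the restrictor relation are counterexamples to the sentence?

"it" takes "a painting" as antecedent — a donkey pronoun bound across the clause boundary.
Strong reading: for every (c,p) with restored(c,p), exhibited(c,p) ∧ insured(c,p).
Restrictor pairs: (c1,p5) ✓  (c2,p2) ✓  (c2,p5) ✗  (c3,p2) ✓  (c3,p4) ✗  (c3,p5) ✗  (c4,p4) ✗  (c4,p5) ✓  (c5,p1) ✗
Counterexamples (restrictor pairs failing the scope): 5.

5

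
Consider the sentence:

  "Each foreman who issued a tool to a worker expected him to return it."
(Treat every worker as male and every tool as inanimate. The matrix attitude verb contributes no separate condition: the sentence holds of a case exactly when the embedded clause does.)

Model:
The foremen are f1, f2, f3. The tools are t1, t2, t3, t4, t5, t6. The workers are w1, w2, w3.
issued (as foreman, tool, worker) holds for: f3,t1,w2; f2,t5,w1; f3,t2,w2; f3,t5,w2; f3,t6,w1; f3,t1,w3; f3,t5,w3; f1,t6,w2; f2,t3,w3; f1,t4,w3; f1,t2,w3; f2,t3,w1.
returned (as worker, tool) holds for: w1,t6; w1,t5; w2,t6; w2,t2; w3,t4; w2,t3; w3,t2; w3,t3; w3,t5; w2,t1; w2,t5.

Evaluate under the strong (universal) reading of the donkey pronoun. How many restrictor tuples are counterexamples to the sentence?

"him" takes "a worker" as antecedent and "it" takes "a tool"; both are donkey pronouns co-varying with the restrictor.
Strong reading: for every (f,t,w) with issued(f,t,w), returned(w,t).
Restrictor triples: (f1,t2,w3)→returned(w3,t2) ✓  (f1,t4,w3)→returned(w3,t4) ✓  (f1,t6,w2)→returned(w2,t6) ✓  (f2,t3,w1)→returned(w1,t3) ✗  (f2,t3,w3)→returned(w3,t3) ✓  (f2,t5,w1)→returned(w1,t5) ✓  (f3,t1,w2)→returned(w2,t1) ✓  (f3,t1,w3)→returned(w3,t1) ✗  (f3,t2,w2)→returned(w2,t2) ✓  (f3,t5,w2)→returned(w2,t5) ✓  (f3,t5,w3)→returned(w3,t5) ✓  (f3,t6,w1)→returned(w1,t6) ✓
Counterexamples (restrictor triples failing the scope): 2.

2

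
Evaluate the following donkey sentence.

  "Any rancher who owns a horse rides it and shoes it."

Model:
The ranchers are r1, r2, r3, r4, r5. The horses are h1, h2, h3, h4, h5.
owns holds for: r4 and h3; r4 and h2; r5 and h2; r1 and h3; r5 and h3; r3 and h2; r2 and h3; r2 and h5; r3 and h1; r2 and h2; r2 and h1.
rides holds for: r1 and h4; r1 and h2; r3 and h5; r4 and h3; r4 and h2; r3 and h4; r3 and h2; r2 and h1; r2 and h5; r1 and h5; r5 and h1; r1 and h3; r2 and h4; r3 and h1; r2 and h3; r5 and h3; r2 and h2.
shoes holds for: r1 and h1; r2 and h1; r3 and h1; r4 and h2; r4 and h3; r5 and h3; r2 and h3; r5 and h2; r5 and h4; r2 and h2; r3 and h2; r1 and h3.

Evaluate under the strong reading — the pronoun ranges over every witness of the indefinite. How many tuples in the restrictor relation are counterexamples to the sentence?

2

"it" takes "a horse" as antecedent — a donkey pronoun bound across the clause boundary.
Strong reading: for every (r,h) with owns(r,h), rides(r,h) ∧ shoes(r,h).
Restrictor pairs: (r1,h3) ✓  (r2,h1) ✓  (r2,h2) ✓  (r2,h3) ✓  (r2,h5) ✗  (r3,h1) ✓  (r3,h2) ✓  (r4,h2) ✓  (r4,h3) ✓  (r5,h2) ✗  (r5,h3) ✓
Counterexamples (restrictor pairs failing the scope): 2.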